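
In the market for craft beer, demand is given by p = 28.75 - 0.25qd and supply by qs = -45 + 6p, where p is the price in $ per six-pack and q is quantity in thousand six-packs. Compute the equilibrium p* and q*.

In direct form, qd = 115 - 4p.
Equating demand and supply, 115 - 4p = -45 + 6p gives 10p = 160, so p* = 16.
Substitute back: q* = 115 - 4(16) = 51.

p* = 16, q* = 51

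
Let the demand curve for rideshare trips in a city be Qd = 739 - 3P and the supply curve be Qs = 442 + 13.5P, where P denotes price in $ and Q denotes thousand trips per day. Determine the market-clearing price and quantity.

P* = 18, Q* = 685

Equating demand and supply, 739 - 3P = 442 + 13.5P gives 16.5P = 297, so P* = 18.
Then Q* = 739 - 3(18) = 685.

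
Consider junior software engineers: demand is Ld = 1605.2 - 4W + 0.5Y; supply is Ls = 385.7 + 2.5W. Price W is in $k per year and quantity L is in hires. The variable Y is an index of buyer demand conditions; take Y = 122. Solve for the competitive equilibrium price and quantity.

With Y = 122, demand is Ld = 1666.2 - 4W.
Equating demand and supply, 1666.2 - 4W = 385.7 + 2.5W gives 6.5W = 1280.5, so W* = 197.
Substitute back: L* = 1666.2 - 4(197) = 878.2.

W* = 197, L* = 878.2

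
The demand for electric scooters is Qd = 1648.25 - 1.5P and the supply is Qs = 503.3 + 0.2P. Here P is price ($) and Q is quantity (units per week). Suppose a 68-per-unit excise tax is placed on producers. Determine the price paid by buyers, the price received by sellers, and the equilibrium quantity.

P_b = 681.5, P_s = 613.5, Q = 626

Producers keep P_s = P_b - 68 per unit, so supply in terms of the buyer price is Qs = 489.7 + 0.2P_b.
Equate demand and the shifted supply: 1648.25 - 1.5P_b = 489.7 + 0.2P_b, giving 1.7P_b = 1158.55, so P_b = 681.5.
Then P_s = 681.5 - 68 = 613.5 and Q = 1648.25 - 1.5(681.5) = 626.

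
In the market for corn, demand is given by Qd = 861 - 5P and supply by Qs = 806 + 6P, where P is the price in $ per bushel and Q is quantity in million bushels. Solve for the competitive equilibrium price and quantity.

P* = 5, Q* = 836

Equating demand and supply, 861 - 5P = 806 + 6P gives 11P = 55, so P* = 5.
Then Q* = 861 - 5(5) = 836.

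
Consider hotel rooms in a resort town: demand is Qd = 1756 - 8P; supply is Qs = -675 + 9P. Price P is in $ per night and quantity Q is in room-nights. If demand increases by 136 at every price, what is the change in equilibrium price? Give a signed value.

ΔP = 8

The market clears where 1756 - 8P = -675 + 9P. Rearranging, 17P = 2431, hence P* = 143.
From the demand curve, Q* = 1756 - 8(143) = 612.
After the shift, demand is Qd = 1892 - 8P.
New equilibrium: 2567 = 17P, so P = 151 and Q = 684.
ΔP = 151 - 143 = 8.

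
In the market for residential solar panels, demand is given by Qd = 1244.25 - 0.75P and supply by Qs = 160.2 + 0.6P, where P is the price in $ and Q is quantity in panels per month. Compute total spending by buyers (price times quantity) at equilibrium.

Total spending by buyers = 515526

Equating demand and supply, 1244.25 - 0.75P = 160.2 + 0.6P gives 1.35P = 1084.05, so P* = 803.
Then Q* = 1244.25 - 0.75(803) = 642.
Total spending by buyers = P* × Q* = 803 × 642 = 515526.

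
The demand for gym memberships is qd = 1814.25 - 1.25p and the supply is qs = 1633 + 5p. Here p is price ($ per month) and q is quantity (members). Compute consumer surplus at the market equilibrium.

The market clears where 1814.25 - 1.25p = 1633 + 5p. Rearranging, 6.25p = 181.25, hence p* = 29.
Plugging p* into demand: q* = 1814.25 - 1.25(29) = 1778.
Demand choke price (qd = 0): p = 1814.25/1.25 = 1451.4. Consumer surplus = ½ × (1451.4 - 29) × 1778 = 1264513.6.

Consumer surplus = 1264513.6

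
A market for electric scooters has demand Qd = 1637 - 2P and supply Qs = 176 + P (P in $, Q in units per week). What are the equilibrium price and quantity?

P* = 487, Q* = 663

The market clears where 1637 - 2P = 176 + P. Rearranging, 3P = 1461, hence P* = 487.
From the demand curve, Q* = 1637 - 2(487) = 663.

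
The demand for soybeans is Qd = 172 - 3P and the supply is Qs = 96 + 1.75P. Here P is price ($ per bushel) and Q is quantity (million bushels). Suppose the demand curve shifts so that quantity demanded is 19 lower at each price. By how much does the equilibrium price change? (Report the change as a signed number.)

Equating demand and supply, 172 - 3P = 96 + 1.75P gives 4.75P = 76, so P* = 16.
From the demand curve, Q* = 172 - 3(16) = 124.
After the shift, demand is Qd = 153 - 3P.
Re-solving, 4.75P = 57 gives P = 12 and Q = 117.
ΔP = 12 - 16 = -4.

ΔP = -4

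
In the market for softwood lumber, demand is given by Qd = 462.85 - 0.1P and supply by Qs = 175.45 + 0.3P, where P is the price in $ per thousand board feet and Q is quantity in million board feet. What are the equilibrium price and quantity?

P* = 718.5, Q* = 391

Set Qd = Qs: 462.85 - 0.1P = 175.45 + 0.3P, so 287.4 = 0.4P and P* = 718.5.
Then Q* = 462.85 - 0.1(718.5) = 391.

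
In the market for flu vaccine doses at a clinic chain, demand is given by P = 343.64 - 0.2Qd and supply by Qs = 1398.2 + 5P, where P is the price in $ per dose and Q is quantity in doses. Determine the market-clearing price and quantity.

In direct form, Qd = 1718.2 - 5P.
Equating demand and supply, 1718.2 - 5P = 1398.2 + 5P gives 10P = 320, so P* = 32.
Then Q* = 1718.2 - 5(32) = 1558.2.

P* = 32, Q* = 1558.2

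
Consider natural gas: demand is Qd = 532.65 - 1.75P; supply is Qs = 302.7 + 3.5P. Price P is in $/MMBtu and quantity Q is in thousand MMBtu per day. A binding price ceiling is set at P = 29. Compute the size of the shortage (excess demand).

With P fixed at 29, quantity demanded is 481.9 and quantity supplied is 404.2.
Shortage = Qd - Qs = 481.9 - 404.2 = 77.7.

Shortage = 77.7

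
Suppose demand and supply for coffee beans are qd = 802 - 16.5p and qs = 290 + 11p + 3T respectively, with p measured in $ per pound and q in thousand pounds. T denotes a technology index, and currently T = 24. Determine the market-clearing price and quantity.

With T = 24, supply is qs = 362 + 11p.
At equilibrium qd = qs, so 802 - 16.5p = 362 + 11p; collecting terms, 440 = 27.5p and p* = 16.
From the demand curve, q* = 802 - 16.5(16) = 538.

p* = 16, q* = 538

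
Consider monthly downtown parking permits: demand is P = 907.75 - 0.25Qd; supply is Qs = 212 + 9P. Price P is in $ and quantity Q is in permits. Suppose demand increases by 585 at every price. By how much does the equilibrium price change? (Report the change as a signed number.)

ΔP = 45

Inverting to quantity form: Qd = 3631 - 4P.
Equating demand and supply, 3631 - 4P = 212 + 9P gives 13P = 3419, so P* = 263.
Plugging P* into demand: Q* = 3631 - 4(263) = 2579.
After the shift, demand is Qd = 4216 - 4P.
Re-solving, 13P = 4004 gives P = 308 and Q = 2984.
ΔP = 308 - 263 = 45.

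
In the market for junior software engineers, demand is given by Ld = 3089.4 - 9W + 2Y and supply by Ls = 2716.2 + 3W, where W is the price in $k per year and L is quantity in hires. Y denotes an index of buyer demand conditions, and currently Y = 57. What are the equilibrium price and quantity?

W* = 40.6, L* = 2838

With Y = 57, demand is Ld = 3203.4 - 9W.
Equating demand and supply, 3203.4 - 9W = 2716.2 + 3W gives 12W = 487.2, so W* = 40.6.
Then L* = 3203.4 - 9(40.6) = 2838.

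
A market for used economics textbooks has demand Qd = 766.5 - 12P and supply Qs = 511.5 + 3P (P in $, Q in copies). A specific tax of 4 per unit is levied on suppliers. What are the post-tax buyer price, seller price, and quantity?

With a tax of 4 on suppliers, they supply based on the net price P_s = P_b - 4, so Qs = 499.5 + 3P_b.
Equate demand and the shifted supply: 766.5 - 12P_b = 499.5 + 3P_b, giving 15P_b = 267, so P_b = 17.8.
So P_s = 13.8 and the quantity traded is Q = 766.5 - 12(17.8) = 552.9.

P_b = 17.8, P_s = 13.8, Q = 552.9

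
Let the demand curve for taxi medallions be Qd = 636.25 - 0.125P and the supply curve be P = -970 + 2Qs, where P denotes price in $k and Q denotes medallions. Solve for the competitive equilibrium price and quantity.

P* = 242, Q* = 606

Inverting to quantity form: Qs = 485 + 0.5P.
Set Qd = Qs: 636.25 - 0.125P = 485 + 0.5P, so 151.25 = 0.625P and P* = 242.
Then Q* = 636.25 - 0.125(242) = 606.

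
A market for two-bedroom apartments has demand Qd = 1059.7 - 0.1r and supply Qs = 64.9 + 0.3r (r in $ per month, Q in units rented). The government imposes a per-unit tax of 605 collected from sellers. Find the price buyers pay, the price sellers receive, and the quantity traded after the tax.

With a tax of 605 on sellers, they supply based on the net price r_s = r_b - 605, so Qs = -116.6 + 0.3r_b.
Equate demand and the shifted supply: 1059.7 - 0.1r_b = -116.6 + 0.3r_b, giving 0.4r_b = 1176.3, so r_b = 2940.75.
So r_s = 2335.75 and the quantity traded is Q = 1059.7 - 0.1(2940.75) = 765.625.

r_b = 2940.75, r_s = 2335.75, Q = 765.625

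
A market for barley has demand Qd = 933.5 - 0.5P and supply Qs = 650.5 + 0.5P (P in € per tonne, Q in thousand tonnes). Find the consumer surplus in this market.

Consumer surplus = 627264

At equilibrium Qd = Qs, so 933.5 - 0.5P = 650.5 + 0.5P; collecting terms, 283 = P and P* = 283.
Substitute back: Q* = 933.5 - 0.5(283) = 792.
Demand choke price (Qd = 0): P = 933.5/0.5 = 1867. Consumer surplus = ½ × (1867 - 283) × 792 = 627264.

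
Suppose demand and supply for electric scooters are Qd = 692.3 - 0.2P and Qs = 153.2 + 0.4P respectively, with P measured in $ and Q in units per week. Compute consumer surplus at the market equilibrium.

Consumer surplus = 656896.9

Equating demand and supply, 692.3 - 0.2P = 153.2 + 0.4P gives 0.6P = 539.1, so P* = 898.5.
Substitute back: Q* = 692.3 - 0.2(898.5) = 512.6.
Demand choke price (Qd = 0): P = 692.3/0.2 = 3461.5. Consumer surplus = ½ × (3461.5 - 898.5) × 512.6 = 656896.9.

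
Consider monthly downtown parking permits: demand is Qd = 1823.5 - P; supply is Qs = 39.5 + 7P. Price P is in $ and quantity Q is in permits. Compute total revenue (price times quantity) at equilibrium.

Total revenue = 356911.5

The market clears where 1823.5 - P = 39.5 + 7P. Rearranging, 8P = 1784, hence P* = 223.
Plugging P* into demand: Q* = 1823.5 - 223 = 1600.5.
Total revenue = P* × Q* = 223 × 1600.5 = 356911.5.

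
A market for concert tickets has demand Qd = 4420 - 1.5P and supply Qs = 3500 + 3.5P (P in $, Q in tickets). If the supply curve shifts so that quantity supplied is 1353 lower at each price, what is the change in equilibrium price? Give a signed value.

ΔP = 270.6

At equilibrium Qd = Qs, so 4420 - 1.5P = 3500 + 3.5P; collecting terms, 920 = 5P and P* = 184.
Plugging P* into demand: Q* = 4420 - 1.5(184) = 4144.
After the shift, supply is Qs = 2147 + 3.5P.
Re-solving, 5P = 2273 gives P = 454.6 and Q = 3738.1.
ΔP = 454.6 - 184 = 270.6.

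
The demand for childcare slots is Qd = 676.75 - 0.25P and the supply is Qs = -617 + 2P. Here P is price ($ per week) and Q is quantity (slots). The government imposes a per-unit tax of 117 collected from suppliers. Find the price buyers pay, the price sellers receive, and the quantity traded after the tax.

P_b = 679, P_s = 562, Q = 507

Suppliers keep P_s = P_b - 117 per unit, so supply in terms of the buyer price is Qs = -851 + 2P_b.
Equate demand and the shifted supply: 676.75 - 0.25P_b = -851 + 2P_b, giving 2.25P_b = 1527.75, so P_b = 679.
Then P_s = 679 - 117 = 562 and Q = 676.75 - 0.25(679) = 507.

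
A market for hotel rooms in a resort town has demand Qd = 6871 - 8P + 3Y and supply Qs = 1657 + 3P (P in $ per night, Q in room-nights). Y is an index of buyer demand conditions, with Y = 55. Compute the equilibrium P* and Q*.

With Y = 55, demand is Qd = 7036 - 8P.
Set Qd = Qs: 7036 - 8P = 1657 + 3P, so 5379 = 11P and P* = 489.
Substitute back: Q* = 7036 - 8(489) = 3124.

P* = 489, Q* = 3124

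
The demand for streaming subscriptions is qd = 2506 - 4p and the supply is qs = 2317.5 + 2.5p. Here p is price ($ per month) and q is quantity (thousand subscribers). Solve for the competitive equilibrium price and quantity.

p* = 29, q* = 2390

Set qd = qs: 2506 - 4p = 2317.5 + 2.5p, so 188.5 = 6.5p and p* = 29.
From the demand curve, q* = 2506 - 4(29) = 2390.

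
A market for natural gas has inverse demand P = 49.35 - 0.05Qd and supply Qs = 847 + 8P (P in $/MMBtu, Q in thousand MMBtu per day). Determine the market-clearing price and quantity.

P* = 5, Q* = 887

Solving each curve for Q: Qd = 987 - 20P.
Set Qd = Qs: 987 - 20P = 847 + 8P, so 140 = 28P and P* = 5.
From the demand curve, Q* = 987 - 20(5) = 887.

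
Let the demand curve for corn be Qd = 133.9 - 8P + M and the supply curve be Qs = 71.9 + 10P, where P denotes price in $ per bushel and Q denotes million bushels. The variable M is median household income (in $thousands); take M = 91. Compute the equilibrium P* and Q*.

With M = 91, demand is Qd = 224.9 - 8P.
Set Qd = Qs: 224.9 - 8P = 71.9 + 10P, so 153 = 18P and P* = 8.5.
Substitute back: Q* = 224.9 - 8(8.5) = 156.9.

P* = 8.5, Q* = 156.9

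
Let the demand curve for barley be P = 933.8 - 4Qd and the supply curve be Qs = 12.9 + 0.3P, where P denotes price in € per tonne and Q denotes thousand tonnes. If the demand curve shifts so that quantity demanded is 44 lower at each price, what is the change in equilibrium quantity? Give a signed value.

Rewriting in direct form: Qd = 233.45 - 0.25P.
Equating demand and supply, 233.45 - 0.25P = 12.9 + 0.3P gives 0.55P = 220.55, so P* = 401.
From the demand curve, Q* = 233.45 - 0.25(401) = 133.2.
After the shift, demand is Qd = 189.45 - 0.25P.
Re-solving, 0.55P = 176.55 gives P = 321 and Q = 109.2.
ΔQ = 109.2 - 133.2 = -24.

ΔQ = -24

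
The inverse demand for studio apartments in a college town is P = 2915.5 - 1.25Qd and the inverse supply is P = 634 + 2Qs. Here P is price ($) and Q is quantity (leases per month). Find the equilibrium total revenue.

Total revenue = 1430676

Rewriting in direct form: Qd = 2332.4 - 0.8P and Qs = -317 + 0.5P.
Set Qd = Qs: 2332.4 - 0.8P = -317 + 0.5P, so 2649.4 = 1.3P and P* = 2038.
Substitute back: Q* = 2332.4 - 0.8(2038) = 702.
Total revenue = P* × Q* = 2038 × 702 = 1430676.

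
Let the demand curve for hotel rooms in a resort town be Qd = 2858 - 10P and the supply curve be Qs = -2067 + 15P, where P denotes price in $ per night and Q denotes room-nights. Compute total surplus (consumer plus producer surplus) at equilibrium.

Total surplus = 65712

Set Qd = Qs: 2858 - 10P = -2067 + 15P, so 4925 = 25P and P* = 197.
Plugging P* into demand: Q* = 2858 - 10(197) = 888.
Demand choke price = 285.8; supply choke price = 137.8. CS = ½(285.8 - 197)(888) = 39427.2; PS = ½(197 - 137.8)(888) = 26284.8. Total surplus = 65712.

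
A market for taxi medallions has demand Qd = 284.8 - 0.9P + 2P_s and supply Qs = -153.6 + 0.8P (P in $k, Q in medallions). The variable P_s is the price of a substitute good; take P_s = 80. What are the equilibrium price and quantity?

P* = 352, Q* = 128

With P_s = 80, demand is Qd = 444.8 - 0.9P.
Equating demand and supply, 444.8 - 0.9P = -153.6 + 0.8P gives 1.7P = 598.4, so P* = 352.
Substitute back: Q* = 444.8 - 0.9(352) = 128.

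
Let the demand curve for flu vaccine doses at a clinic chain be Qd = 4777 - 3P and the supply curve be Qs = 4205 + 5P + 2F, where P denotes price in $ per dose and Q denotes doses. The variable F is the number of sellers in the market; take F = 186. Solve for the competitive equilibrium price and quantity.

With F = 186, supply is Qs = 4577 + 5P.
Equating demand and supply, 4777 - 3P = 4577 + 5P gives 8P = 200, so P* = 25.
Then Q* = 4777 - 3(25) = 4702.

P* = 25, Q* = 4702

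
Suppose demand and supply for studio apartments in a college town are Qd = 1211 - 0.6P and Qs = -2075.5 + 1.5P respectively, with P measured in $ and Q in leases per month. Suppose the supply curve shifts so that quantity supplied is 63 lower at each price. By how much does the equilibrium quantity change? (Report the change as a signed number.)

ΔQ = -18

The market clears where 1211 - 0.6P = -2075.5 + 1.5P. Rearranging, 2.1P = 3286.5, hence P* = 1565.
Plugging P* into demand: Q* = 1211 - 0.6(1565) = 272.
After the shift, supply is Qs = -2138.5 + 1.5P.
The new intersection has 3349.5 = 2.1P, i.e. P = 1595, Q = 254.
ΔQ = 254 - 272 = -18.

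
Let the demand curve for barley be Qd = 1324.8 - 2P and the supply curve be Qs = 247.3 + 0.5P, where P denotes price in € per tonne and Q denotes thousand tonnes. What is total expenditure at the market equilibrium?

Equating demand and supply, 1324.8 - 2P = 247.3 + 0.5P gives 2.5P = 1077.5, so P* = 431.
Then Q* = 1324.8 - 2(431) = 462.8.
Total expenditure = P* × Q* = 431 × 462.8 = 199466.8.

Total expenditure = 199466.8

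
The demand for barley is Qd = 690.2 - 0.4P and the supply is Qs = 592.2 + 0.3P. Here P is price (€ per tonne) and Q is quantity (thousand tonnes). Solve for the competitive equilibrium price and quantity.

Set Qd = Qs: 690.2 - 0.4P = 592.2 + 0.3P, so 98 = 0.7P and P* = 140.
Substitute back: Q* = 690.2 - 0.4(140) = 634.2.

P* = 140, Q* = 634.2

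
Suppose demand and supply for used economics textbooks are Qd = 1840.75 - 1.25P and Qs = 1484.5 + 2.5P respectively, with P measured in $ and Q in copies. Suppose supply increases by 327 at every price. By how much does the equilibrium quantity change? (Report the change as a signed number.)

At equilibrium Qd = Qs, so 1840.75 - 1.25P = 1484.5 + 2.5P; collecting terms, 356.25 = 3.75P and P* = 95.
From the demand curve, Q* = 1840.75 - 1.25(95) = 1722.
After the shift, supply is Qs = 1811.5 + 2.5P.
The new intersection has 29.25 = 3.75P, i.e. P = 7.8, Q = 1831.
ΔQ = 1831 - 1722 = 109.

ΔQ = 109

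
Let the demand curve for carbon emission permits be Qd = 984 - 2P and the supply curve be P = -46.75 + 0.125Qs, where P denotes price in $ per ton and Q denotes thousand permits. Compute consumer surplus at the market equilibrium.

Consumer surplus = 185761

Solving each curve for Q: Qs = 374 + 8P.
Set Qd = Qs: 984 - 2P = 374 + 8P, so 610 = 10P and P* = 61.
From the demand curve, Q* = 984 - 2(61) = 862.
Demand choke price (Qd = 0): P = 984/2 = 492. Consumer surplus = ½ × (492 - 61) × 862 = 185761.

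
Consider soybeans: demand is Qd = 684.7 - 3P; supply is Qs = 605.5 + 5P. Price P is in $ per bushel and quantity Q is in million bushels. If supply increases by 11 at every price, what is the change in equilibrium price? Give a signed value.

At equilibrium Qd = Qs, so 684.7 - 3P = 605.5 + 5P; collecting terms, 79.2 = 8P and P* = 9.9.
Plugging P* into demand: Q* = 684.7 - 3(9.9) = 655.
After the shift, supply is Qs = 616.5 + 5P.
New equilibrium: 68.2 = 8P, so P = 8.525 and Q = 659.125.
ΔP = 8.525 - 9.9 = -1.375.

ΔP = -1.375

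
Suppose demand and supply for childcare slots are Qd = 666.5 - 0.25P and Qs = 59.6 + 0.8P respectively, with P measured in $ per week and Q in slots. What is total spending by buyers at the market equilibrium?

Total spending by buyers = 301716

Set Qd = Qs: 666.5 - 0.25P = 59.6 + 0.8P, so 606.9 = 1.05P and P* = 578.
Then Q* = 666.5 - 0.25(578) = 522.
Total spending by buyers = P* × Q* = 578 × 522 = 301716.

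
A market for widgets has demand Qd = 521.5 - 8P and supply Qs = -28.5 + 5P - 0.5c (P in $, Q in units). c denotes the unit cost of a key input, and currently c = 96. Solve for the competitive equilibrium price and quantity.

With c = 96, supply is Qs = -76.5 + 5P.
At equilibrium Qd = Qs, so 521.5 - 8P = -76.5 + 5P; collecting terms, 598 = 13P and P* = 46.
Substitute back: Q* = 521.5 - 8(46) = 153.5.

P* = 46, Q* = 153.5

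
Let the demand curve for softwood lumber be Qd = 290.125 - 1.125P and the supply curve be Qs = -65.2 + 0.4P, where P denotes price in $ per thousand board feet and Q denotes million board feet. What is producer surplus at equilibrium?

Producer surplus = 980

The market clears where 290.125 - 1.125P = -65.2 + 0.4P. Rearranging, 1.525P = 355.325, hence P* = 233.
Plugging P* into demand: Q* = 290.125 - 1.125(233) = 28.
Supply choke price (Qs = 0): P = 163. Producer surplus = ½ × (233 - 163) × 28 = 980.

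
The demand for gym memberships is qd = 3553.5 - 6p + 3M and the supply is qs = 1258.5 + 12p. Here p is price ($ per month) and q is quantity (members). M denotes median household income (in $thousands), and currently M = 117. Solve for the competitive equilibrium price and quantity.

With M = 117, demand is qd = 3904.5 - 6p.
At equilibrium qd = qs, so 3904.5 - 6p = 1258.5 + 12p; collecting terms, 2646 = 18p and p* = 147.
Then q* = 3904.5 - 6(147) = 3022.5.

p* = 147, q* = 3022.5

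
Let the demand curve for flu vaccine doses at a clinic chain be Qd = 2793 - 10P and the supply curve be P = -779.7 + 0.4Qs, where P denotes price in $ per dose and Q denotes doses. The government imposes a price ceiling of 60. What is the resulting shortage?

Rewriting in direct form: Qs = 1949.25 + 2.5P.
At P = 60: Qd = 2193 and Qs = 2099.25.
Shortage = Qd - Qs = 2193 - 2099.25 = 93.75.

Shortage = 93.75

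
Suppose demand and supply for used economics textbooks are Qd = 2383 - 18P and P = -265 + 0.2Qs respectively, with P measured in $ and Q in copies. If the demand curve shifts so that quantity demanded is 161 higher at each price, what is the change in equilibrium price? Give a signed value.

ΔP = 7

Rewriting in direct form: Qs = 1325 + 5P.
Set Qd = Qs: 2383 - 18P = 1325 + 5P, so 1058 = 23P and P* = 46.
Substitute back: Q* = 2383 - 18(46) = 1555.
After the shift, demand is Qd = 2544 - 18P.
Re-solving, 23P = 1219 gives P = 53 and Q = 1590.
ΔP = 53 - 46 = 7.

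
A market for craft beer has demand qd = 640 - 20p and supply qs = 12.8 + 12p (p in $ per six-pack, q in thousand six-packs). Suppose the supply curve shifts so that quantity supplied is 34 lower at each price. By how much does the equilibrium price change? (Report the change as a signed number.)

Δp = 1.0625

The market clears where 640 - 20p = 12.8 + 12p. Rearranging, 32p = 627.2, hence p* = 19.6.
Substitute back: q* = 640 - 20(19.6) = 248.
After the shift, supply is qs = -21.2 + 12p.
The new intersection has 661.2 = 32p, i.e. p = 20.6625, q = 226.75.
Δp = 20.6625 - 19.6 = 1.0625.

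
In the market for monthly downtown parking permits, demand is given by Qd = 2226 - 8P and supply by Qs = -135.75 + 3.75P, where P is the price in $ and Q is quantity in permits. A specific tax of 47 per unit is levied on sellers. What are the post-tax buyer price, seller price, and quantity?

P_b = 216, P_s = 169, Q = 498

The tax drives a wedge P_b - P_s = 47. Substituting P_s = P_b - 47 into supply: Qs = -312 + 3.75P_b.
Equate demand and the shifted supply: 2226 - 8P_b = -312 + 3.75P_b, giving 11.75P_b = 2538, so P_b = 216.
So P_s = 169 and the quantity traded is Q = 2226 - 8(216) = 498.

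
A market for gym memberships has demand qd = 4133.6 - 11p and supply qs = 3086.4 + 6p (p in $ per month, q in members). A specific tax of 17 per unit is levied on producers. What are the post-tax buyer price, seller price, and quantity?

Producers keep p_s = p_b - 17 per unit, so supply in terms of the buyer price is qs = 2984.4 + 6p_b.
Market clearing requires 4133.6 - 11p_b = 2984.4 + 6p_b; hence 1149.2 = 17p_b and p_b = 67.6.
So p_s = 50.6 and the quantity traded is q = 4133.6 - 11(67.6) = 3390.

p_b = 67.6, p_s = 50.6, q = 3390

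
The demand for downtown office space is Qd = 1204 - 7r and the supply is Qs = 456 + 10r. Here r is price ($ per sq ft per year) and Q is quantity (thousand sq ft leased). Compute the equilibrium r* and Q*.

r* = 44, Q* = 896

At equilibrium Qd = Qs, so 1204 - 7r = 456 + 10r; collecting terms, 748 = 17r and r* = 44.
From the demand curve, Q* = 1204 - 7(44) = 896.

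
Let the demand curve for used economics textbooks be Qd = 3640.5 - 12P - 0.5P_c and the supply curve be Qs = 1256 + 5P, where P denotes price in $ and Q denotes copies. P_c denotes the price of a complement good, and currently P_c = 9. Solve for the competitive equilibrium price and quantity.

With P_c = 9, demand is Qd = 3636 - 12P.
At equilibrium Qd = Qs, so 3636 - 12P = 1256 + 5P; collecting terms, 2380 = 17P and P* = 140.
Plugging P* into demand: Q* = 3636 - 12(140) = 1956.

P* = 140, Q* = 1956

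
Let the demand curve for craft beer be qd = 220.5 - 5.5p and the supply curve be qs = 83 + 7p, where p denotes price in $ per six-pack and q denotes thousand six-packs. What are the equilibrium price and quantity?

The market clears where 220.5 - 5.5p = 83 + 7p. Rearranging, 12.5p = 137.5, hence p* = 11.
Substitute back: q* = 220.5 - 5.5(11) = 160.

p* = 11, q* = 160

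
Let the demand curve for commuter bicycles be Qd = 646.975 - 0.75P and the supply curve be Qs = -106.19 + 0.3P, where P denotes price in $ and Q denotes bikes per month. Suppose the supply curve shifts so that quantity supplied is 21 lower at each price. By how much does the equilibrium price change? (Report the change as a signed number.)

ΔP = 20

The market clears where 646.975 - 0.75P = -106.19 + 0.3P. Rearranging, 1.05P = 753.165, hence P* = 717.3.
From the demand curve, Q* = 646.975 - 0.75(717.3) = 109.
After the shift, supply is Qs = -127.19 + 0.3P.
The new intersection has 774.165 = 1.05P, i.e. P = 737.3, Q = 94.
ΔP = 737.3 - 717.3 = 20.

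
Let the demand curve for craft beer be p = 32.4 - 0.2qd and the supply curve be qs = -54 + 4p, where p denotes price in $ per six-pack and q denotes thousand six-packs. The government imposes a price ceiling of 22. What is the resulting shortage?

In direct form, qd = 162 - 5p.
With p fixed at 22, quantity demanded is 52 and quantity supplied is 34.
Shortage = qd - qs = 52 - 34 = 18.

Shortage = 18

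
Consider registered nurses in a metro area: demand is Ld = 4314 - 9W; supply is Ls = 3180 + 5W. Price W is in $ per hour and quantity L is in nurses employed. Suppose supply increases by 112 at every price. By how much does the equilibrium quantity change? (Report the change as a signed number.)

ΔL = 72

Set Ld = Ls: 4314 - 9W = 3180 + 5W, so 1134 = 14W and W* = 81.
Substitute back: L* = 4314 - 9(81) = 3585.
After the shift, supply is Ls = 3292 + 5W.
The new intersection has 1022 = 14W, i.e. W = 73, L = 3657.
ΔL = 3657 - 3585 = 72.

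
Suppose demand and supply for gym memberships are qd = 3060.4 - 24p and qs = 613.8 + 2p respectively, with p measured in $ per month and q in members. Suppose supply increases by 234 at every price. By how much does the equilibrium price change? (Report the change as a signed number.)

Equating demand and supply, 3060.4 - 24p = 613.8 + 2p gives 26p = 2446.6, so p* = 94.1.
From the demand curve, q* = 3060.4 - 24(94.1) = 802.
After the shift, supply is qs = 847.8 + 2p.
Re-solving, 26p = 2212.6 gives p = 85.1 and q = 1018.
Δp = 85.1 - 94.1 = -9.

Δp = -9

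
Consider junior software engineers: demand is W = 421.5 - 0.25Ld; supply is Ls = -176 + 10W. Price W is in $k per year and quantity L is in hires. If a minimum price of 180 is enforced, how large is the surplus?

Solving each curve for L: Ld = 1686 - 4W.
Evaluating both curves at the floor price 180 gives Ld = 966, Ls = 1624.
Surplus = Ls - Ld = 1624 - 966 = 658.

Surplus = 658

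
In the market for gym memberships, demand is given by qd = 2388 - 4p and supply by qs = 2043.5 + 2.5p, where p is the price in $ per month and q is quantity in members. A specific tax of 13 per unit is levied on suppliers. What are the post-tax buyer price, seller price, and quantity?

Suppliers keep p_s = p_b - 13 per unit, so supply in terms of the buyer price is qs = 2011 + 2.5p_b.
Set qd = qs: 2388 - 4p_b = 2011 + 2.5p_b, so 377 = 6.5p_b and p_b = 58.
Then p_s = 58 - 13 = 45 and q = 2388 - 4(58) = 2156.

p_b = 58, p_s = 45, q = 2156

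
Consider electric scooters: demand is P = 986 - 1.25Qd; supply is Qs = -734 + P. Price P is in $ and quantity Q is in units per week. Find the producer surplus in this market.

Solving each curve for Q: Qd = 788.8 - 0.8P.
The market clears where 788.8 - 0.8P = -734 + P. Rearranging, 1.8P = 1522.8, hence P* = 846.
Substitute back: Q* = 788.8 - 0.8(846) = 112.
Supply choke price (Qs = 0): P = 734. Producer surplus = ½ × (846 - 734) × 112 = 6272.

Producer surplus = 6272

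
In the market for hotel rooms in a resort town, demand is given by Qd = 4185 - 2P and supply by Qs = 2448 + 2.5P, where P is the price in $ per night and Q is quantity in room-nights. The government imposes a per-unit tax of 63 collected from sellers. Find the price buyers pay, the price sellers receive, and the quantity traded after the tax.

P_b = 421, P_s = 358, Q = 3343

The tax drives a wedge P_b - P_s = 63. Substituting P_s = P_b - 63 into supply: Qs = 2290.5 + 2.5P_b.
Set Qd = Qs: 4185 - 2P_b = 2290.5 + 2.5P_b, so 1894.5 = 4.5P_b and P_b = 421.
Then P_s = 421 - 63 = 358 and Q = 4185 - 2(421) = 3343.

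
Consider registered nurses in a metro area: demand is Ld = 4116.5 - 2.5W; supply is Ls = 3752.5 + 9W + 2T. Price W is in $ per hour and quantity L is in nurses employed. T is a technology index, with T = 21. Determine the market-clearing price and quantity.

With T = 21, supply is Ls = 3794.5 + 9W.
Equating demand and supply, 4116.5 - 2.5W = 3794.5 + 9W gives 11.5W = 322, so W* = 28.
Plugging W* into demand: L* = 4116.5 - 2.5(28) = 4046.5.

W* = 28, L* = 4046.5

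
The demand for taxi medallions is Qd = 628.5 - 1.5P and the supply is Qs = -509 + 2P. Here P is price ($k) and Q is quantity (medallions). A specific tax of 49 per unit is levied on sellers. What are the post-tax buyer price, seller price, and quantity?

P_b = 353, P_s = 304, Q = 99

With a tax of 49 on sellers, they supply based on the net price P_s = P_b - 49, so Qs = -607 + 2P_b.
Market clearing requires 628.5 - 1.5P_b = -607 + 2P_b; hence 1235.5 = 3.5P_b and P_b = 353.
Then P_s = 353 - 49 = 304 and Q = 628.5 - 1.5(353) = 99.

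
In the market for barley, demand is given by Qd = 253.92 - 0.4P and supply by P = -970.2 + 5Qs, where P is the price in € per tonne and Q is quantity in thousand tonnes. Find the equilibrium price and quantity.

Rewriting in direct form: Qs = 194.04 + 0.2P.
Set Qd = Qs: 253.92 - 0.4P = 194.04 + 0.2P, so 59.88 = 0.6P and P* = 99.8.
From the demand curve, Q* = 253.92 - 0.4(99.8) = 214.

P* = 99.8, Q* = 214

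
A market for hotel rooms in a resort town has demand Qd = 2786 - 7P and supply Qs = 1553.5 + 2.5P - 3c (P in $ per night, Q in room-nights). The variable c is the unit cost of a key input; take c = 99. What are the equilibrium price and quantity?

With c = 99, supply is Qs = 1256.5 + 2.5P.
Equating demand and supply, 2786 - 7P = 1256.5 + 2.5P gives 9.5P = 1529.5, so P* = 161.
From the demand curve, Q* = 2786 - 7(161) = 1659.

P* = 161, Q* = 1659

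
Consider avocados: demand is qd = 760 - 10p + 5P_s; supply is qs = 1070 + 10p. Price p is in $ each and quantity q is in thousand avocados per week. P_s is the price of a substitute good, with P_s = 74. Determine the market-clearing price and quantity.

p* = 3, q* = 1100

With P_s = 74, demand is qd = 1130 - 10p.
At equilibrium qd = qs, so 1130 - 10p = 1070 + 10p; collecting terms, 60 = 20p and p* = 3.
Substitute back: q* = 1130 - 10(3) = 1100.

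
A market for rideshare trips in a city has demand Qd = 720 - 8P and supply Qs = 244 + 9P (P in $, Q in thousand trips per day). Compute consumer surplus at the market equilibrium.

At equilibrium Qd = Qs, so 720 - 8P = 244 + 9P; collecting terms, 476 = 17P and P* = 28.
Plugging P* into demand: Q* = 720 - 8(28) = 496.
Demand choke price (Qd = 0): P = 720/8 = 90. Consumer surplus = ½ × (90 - 28) × 496 = 15376.

Consumer surplus = 15376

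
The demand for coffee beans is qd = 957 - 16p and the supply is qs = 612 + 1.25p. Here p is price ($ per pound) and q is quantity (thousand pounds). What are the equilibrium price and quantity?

The market clears where 957 - 16p = 612 + 1.25p. Rearranging, 17.25p = 345, hence p* = 20.
Then q* = 957 - 16(20) = 637.

p* = 20, q* = 637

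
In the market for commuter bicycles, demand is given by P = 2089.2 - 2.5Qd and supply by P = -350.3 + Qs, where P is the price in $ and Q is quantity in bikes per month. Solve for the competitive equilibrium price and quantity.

Inverting to quantity form: Qd = 835.68 - 0.4P and Qs = 350.3 + P.
The market clears where 835.68 - 0.4P = 350.3 + P. Rearranging, 1.4P = 485.38, hence P* = 346.7.
Substitute back: Q* = 835.68 - 0.4(346.7) = 697.

P* = 346.7, Q* = 697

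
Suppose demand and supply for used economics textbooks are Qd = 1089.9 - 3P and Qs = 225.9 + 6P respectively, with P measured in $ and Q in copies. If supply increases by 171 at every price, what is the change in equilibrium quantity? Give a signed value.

Equating demand and supply, 1089.9 - 3P = 225.9 + 6P gives 9P = 864, so P* = 96.
From the demand curve, Q* = 1089.9 - 3(96) = 801.9.
After the shift, supply is Qs = 396.9 + 6P.
Re-solving, 9P = 693 gives P = 77 and Q = 858.9.
ΔQ = 858.9 - 801.9 = 57.

ΔQ = 57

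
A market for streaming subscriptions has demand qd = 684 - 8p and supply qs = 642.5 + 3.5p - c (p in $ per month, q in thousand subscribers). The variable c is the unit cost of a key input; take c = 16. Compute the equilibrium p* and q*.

With c = 16, supply is qs = 626.5 + 3.5p.
The market clears where 684 - 8p = 626.5 + 3.5p. Rearranging, 11.5p = 57.5, hence p* = 5.
Then q* = 684 - 8(5) = 644.

p* = 5, q* = 644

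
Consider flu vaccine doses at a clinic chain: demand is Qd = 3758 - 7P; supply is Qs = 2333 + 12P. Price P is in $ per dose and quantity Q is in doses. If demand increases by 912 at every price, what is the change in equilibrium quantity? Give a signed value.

ΔQ = 576

Set Qd = Qs: 3758 - 7P = 2333 + 12P, so 1425 = 19P and P* = 75.
Then Q* = 3758 - 7(75) = 3233.
After the shift, demand is Qd = 4670 - 7P.
New equilibrium: 2337 = 19P, so P = 123 and Q = 3809.
ΔQ = 3809 - 3233 = 576.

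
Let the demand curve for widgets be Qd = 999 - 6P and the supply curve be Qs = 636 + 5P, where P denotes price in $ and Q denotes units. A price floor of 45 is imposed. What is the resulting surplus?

Surplus = 132

Evaluating both curves at the floor price 45 gives Qd = 729, Qs = 861.
Surplus = Qs - Qd = 861 - 729 = 132.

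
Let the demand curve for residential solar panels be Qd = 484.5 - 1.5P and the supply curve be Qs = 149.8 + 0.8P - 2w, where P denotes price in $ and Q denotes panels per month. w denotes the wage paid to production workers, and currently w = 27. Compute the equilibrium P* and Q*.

P* = 169, Q* = 231

With w = 27, supply is Qs = 95.8 + 0.8P.
Equating demand and supply, 484.5 - 1.5P = 95.8 + 0.8P gives 2.3P = 388.7, so P* = 169.
Plugging P* into demand: Q* = 484.5 - 1.5(169) = 231.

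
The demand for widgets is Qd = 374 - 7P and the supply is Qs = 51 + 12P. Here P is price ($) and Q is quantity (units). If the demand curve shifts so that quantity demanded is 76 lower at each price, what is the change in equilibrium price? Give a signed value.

ΔP = -4

Set Qd = Qs: 374 - 7P = 51 + 12P, so 323 = 19P and P* = 17.
Substitute back: Q* = 374 - 7(17) = 255.
After the shift, demand is Qd = 298 - 7P.
Re-solving, 19P = 247 gives P = 13 and Q = 207.
ΔP = 13 - 17 = -4.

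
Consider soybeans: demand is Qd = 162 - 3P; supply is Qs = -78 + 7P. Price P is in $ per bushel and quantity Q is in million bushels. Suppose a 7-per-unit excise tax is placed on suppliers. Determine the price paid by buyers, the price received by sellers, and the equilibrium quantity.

P_b = 28.9, P_s = 21.9, Q = 75.3

With a tax of 7 on suppliers, they supply based on the net price P_s = P_b - 7, so Qs = -127 + 7P_b.
Market clearing requires 162 - 3P_b = -127 + 7P_b; hence 289 = 10P_b and P_b = 28.9.
Then P_s = 28.9 - 7 = 21.9 and Q = 162 - 3(28.9) = 75.3.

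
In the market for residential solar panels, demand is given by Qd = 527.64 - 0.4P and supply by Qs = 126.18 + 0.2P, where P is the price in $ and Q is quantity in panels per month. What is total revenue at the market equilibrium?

Total revenue = 173966

Equating demand and supply, 527.64 - 0.4P = 126.18 + 0.2P gives 0.6P = 401.46, so P* = 669.1.
Plugging P* into demand: Q* = 527.64 - 0.4(669.1) = 260.
Total revenue = P* × Q* = 669.1 × 260 = 173966.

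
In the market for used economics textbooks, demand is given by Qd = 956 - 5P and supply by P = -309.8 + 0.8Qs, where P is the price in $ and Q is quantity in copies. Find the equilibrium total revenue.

Total revenue = 45591

Inverting to quantity form: Qs = 387.25 + 1.25P.
Equating demand and supply, 956 - 5P = 387.25 + 1.25P gives 6.25P = 568.75, so P* = 91.
Substitute back: Q* = 956 - 5(91) = 501.
Total revenue = P* × Q* = 91 × 501 = 45591.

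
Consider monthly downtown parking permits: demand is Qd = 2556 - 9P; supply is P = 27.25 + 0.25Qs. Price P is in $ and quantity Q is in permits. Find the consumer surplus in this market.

Inverting to quantity form: Qs = -109 + 4P.
Set Qd = Qs: 2556 - 9P = -109 + 4P, so 2665 = 13P and P* = 205.
From the demand curve, Q* = 2556 - 9(205) = 711.
Demand choke price (Qd = 0): P = 2556/9 = 284. Consumer surplus = ½ × (284 - 205) × 711 = 28084.5.

Consumer surplus = 28084.5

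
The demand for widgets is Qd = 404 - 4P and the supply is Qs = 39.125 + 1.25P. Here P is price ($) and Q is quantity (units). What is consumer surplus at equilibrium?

Equating demand and supply, 404 - 4P = 39.125 + 1.25P gives 5.25P = 364.875, so P* = 69.5.
Then Q* = 404 - 4(69.5) = 126.
Demand choke price (Qd = 0): P = 404/4 = 101. Consumer surplus = ½ × (101 - 69.5) × 126 = 1984.5.

Consumer surplus = 1984.5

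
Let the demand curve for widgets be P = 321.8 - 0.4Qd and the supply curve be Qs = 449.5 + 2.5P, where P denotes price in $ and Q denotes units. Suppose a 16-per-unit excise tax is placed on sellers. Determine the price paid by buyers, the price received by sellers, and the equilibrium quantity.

P_b = 79, P_s = 63, Q = 607

Solving each curve for Q: Qd = 804.5 - 2.5P.
Sellers keep P_s = P_b - 16 per unit, so supply in terms of the buyer price is Qs = 409.5 + 2.5P_b.
Equate demand and the shifted supply: 804.5 - 2.5P_b = 409.5 + 2.5P_b, giving 5P_b = 395, so P_b = 79.
Then P_s = 79 - 16 = 63 and Q = 804.5 - 2.5(79) = 607.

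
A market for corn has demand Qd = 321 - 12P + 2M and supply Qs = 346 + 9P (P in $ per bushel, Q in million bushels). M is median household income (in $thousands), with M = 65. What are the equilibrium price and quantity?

P* = 5, Q* = 391

With M = 65, demand is Qd = 451 - 12P.
The market clears where 451 - 12P = 346 + 9P. Rearranging, 21P = 105, hence P* = 5.
Substitute back: Q* = 451 - 12(5) = 391.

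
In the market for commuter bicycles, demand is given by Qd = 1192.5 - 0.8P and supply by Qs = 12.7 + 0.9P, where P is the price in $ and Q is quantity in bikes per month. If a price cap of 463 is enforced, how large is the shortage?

At P = 463: Qd = 822.1 and Qs = 429.4.
Shortage = Qd - Qs = 822.1 - 429.4 = 392.7.

Shortage = 392.7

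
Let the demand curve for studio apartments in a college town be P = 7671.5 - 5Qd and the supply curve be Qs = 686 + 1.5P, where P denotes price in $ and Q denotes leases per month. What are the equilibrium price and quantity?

Inverting to quantity form: Qd = 1534.3 - 0.2P.
Equating demand and supply, 1534.3 - 0.2P = 686 + 1.5P gives 1.7P = 848.3, so P* = 499.
Substitute back: Q* = 1534.3 - 0.2(499) = 1434.5.

P* = 499, Q* = 1434.5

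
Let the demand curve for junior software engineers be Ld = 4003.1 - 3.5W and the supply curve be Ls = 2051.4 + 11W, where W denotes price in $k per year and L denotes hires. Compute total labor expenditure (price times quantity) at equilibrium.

Total labor expenditure = 475407.2

Equating demand and supply, 4003.1 - 3.5W = 2051.4 + 11W gives 14.5W = 1951.7, so W* = 134.6.
Substitute back: L* = 4003.1 - 3.5(134.6) = 3532.
Total labor expenditure = W* × L* = 134.6 × 3532 = 475407.2.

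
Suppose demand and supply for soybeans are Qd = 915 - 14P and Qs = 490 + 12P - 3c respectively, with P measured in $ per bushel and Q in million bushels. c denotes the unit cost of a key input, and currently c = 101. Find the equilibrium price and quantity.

With c = 101, supply is Qs = 187 + 12P.
Equating demand and supply, 915 - 14P = 187 + 12P gives 26P = 728, so P* = 28.
From the demand curve, Q* = 915 - 14(28) = 523.

P* = 28, Q* = 523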